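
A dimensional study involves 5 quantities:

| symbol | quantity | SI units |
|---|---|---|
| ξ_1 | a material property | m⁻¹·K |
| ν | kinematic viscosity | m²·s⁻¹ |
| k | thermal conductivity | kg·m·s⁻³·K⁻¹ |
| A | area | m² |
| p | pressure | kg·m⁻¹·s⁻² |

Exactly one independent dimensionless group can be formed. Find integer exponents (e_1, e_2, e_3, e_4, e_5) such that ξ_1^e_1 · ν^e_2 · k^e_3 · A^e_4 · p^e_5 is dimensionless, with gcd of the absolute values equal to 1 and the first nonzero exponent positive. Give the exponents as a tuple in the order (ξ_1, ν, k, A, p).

(2, -2, 2, 1, -2)

M: e_1·(0) + e_2·(0) + e_3·(1) + e_4·(0) + e_5·(1) = 0
L: e_1·(-1) + e_2·(2) + e_3·(1) + e_4·(2) + e_5·(-1) = 0
T: e_1·(0) + e_2·(-1) + e_3·(-3) + e_4·(0) + e_5·(-2) = 0
Θ: e_1·(1) + e_2·(0) + e_3·(-1) + e_4·(0) + e_5·(0) = 0
Solving this homogeneous linear system for the smallest-integer solution (first nonzero entry positive) gives (2, -2, 2, 1, -2).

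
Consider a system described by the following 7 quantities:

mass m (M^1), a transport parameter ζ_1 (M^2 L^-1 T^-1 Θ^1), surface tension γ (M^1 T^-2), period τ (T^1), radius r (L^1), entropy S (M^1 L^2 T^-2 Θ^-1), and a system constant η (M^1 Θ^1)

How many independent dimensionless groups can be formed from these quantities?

There are 7 variables and 4 base dimensions (M, L, T, Θ).
The dimension matrix has rank 4.
Independent dimensionless groups: 7 − 4 = 3.

3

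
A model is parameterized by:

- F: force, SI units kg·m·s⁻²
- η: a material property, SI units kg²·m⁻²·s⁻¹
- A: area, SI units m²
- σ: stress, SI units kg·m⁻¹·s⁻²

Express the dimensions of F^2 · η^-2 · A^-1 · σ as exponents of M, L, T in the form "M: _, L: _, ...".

M: -1, L: 3, T: -4

Collect each base-dimension exponent across the product:
  M: 2·(1) − 2·(2) − (0) + (1) = -1
  L: 2·(1) − 2·(-2) − (2) + (-1) = 3
  T: 2·(-2) − 2·(-1) − (0) + (-2) = -4
So the dimensions are [M⁻¹ L³ T⁻⁴].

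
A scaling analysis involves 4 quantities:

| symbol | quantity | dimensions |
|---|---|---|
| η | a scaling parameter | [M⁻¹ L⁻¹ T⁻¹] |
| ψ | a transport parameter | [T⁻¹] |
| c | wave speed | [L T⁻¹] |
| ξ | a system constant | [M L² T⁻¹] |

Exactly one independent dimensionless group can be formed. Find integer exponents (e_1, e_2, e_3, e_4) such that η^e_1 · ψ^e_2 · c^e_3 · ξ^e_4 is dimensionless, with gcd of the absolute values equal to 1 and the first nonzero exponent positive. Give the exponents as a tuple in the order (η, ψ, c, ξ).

M: e_1·(-1) + e_2·(0) + e_3·(0) + e_4·(1) = 0
L: e_1·(-1) + e_2·(0) + e_3·(1) + e_4·(2) = 0
T: e_1·(-1) + e_2·(-1) + e_3·(-1) + e_4·(-1) = 0
Solving this homogeneous linear system for the smallest-integer solution (first nonzero entry positive) gives (1, -1, -1, 1).

(1, -1, -1, 1)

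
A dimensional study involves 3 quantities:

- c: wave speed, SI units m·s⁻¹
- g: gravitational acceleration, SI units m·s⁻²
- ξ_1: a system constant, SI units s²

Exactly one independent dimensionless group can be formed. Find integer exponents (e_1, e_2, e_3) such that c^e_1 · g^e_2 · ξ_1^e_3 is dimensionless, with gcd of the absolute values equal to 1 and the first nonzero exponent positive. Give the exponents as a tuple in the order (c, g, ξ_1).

L: e_1·(1) + e_2·(1) + e_3·(0) = 0
T: e_1·(-1) + e_2·(-2) + e_3·(2) = 0
Solving this homogeneous linear system for the smallest-integer solution (first nonzero entry positive) gives (2, -2, -1).

(2, -2, -1)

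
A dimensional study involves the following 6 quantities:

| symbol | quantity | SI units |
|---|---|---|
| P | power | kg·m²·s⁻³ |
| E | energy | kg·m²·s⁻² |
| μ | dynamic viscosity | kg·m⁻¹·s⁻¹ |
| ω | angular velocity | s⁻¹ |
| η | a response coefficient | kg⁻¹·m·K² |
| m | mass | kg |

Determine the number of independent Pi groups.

2

There are 6 variables and 4 base dimensions (M, L, T, Θ).
The dimension matrix has rank 4.
Independent dimensionless groups: 6 − 4 = 2.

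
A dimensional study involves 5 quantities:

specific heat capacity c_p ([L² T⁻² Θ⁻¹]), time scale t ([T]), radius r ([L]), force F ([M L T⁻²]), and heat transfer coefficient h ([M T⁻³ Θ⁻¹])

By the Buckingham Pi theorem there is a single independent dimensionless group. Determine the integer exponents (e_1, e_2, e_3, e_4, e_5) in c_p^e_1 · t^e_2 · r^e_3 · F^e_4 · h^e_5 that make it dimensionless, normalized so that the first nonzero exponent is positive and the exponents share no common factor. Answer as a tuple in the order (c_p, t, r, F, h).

M: e_1·(0) + e_2·(0) + e_3·(0) + e_4·(1) + e_5·(1) = 0
L: e_1·(2) + e_2·(0) + e_3·(1) + e_4·(1) + e_5·(0) = 0
T: e_1·(-2) + e_2·(1) + e_3·(0) + e_4·(-2) + e_5·(-3) = 0
Θ: e_1·(-1) + e_2·(0) + e_3·(0) + e_4·(0) + e_5·(-1) = 0
Solving this homogeneous linear system for the smallest-integer solution (first nonzero entry positive) gives (1, 1, -3, 1, -1).

(1, 1, -3, 1, -1)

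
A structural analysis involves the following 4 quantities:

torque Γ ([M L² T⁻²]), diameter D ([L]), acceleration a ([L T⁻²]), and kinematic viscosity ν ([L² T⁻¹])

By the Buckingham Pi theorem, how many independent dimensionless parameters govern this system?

1

There are 4 variables and 3 base dimensions (M, L, T).
The dimension matrix has rank 3.
Independent dimensionless groups: 4 − 3 = 1.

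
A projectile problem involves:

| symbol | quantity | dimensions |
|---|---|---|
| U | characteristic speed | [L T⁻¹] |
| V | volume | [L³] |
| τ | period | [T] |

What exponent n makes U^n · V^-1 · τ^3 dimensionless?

3

Balance the L exponent: (1)·n from U, plus −(3) + 3·(0) = -3 from the rest, must sum to zero.
n − 3 = 0, so n = 3.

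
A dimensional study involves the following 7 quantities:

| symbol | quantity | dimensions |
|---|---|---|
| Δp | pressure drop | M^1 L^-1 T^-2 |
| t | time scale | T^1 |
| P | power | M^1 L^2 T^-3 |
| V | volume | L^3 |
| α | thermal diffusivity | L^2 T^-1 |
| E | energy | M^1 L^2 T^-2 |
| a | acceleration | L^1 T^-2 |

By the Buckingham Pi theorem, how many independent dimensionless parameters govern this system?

There are 7 variables and 3 base dimensions (M, L, T).
The dimension matrix has rank 3.
Independent dimensionless groups: 7 − 3 = 4.

4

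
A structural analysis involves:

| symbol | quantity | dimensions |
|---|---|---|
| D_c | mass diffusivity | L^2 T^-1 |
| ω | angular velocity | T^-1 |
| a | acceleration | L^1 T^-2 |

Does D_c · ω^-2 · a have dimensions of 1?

no

Sum the exponent of each base dimension across the product:
  L: [D_c]_L − 2·[ω]_L + [a]_L = (2) − 2·(0) + (1) = 3
  T: [D_c]_T − 2·[ω]_T + [a]_T = (-1) − 2·(-1) + (-2) = -1
Net dimensions [L³ T⁻¹] ≠ [1] — not dimensionless.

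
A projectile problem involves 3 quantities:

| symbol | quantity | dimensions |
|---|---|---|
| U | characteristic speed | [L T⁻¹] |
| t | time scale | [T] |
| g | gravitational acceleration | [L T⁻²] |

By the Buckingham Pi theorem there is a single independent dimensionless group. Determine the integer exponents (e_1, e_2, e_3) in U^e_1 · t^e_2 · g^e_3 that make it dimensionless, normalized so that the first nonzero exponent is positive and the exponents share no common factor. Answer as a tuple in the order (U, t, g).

L: e_1·(1) + e_2·(0) + e_3·(1) = 0
T: e_1·(-1) + e_2·(1) + e_3·(-2) = 0
Solving this homogeneous linear system for the smallest-integer solution (first nonzero entry positive) gives (1, -1, -1).

(1, -1, -1)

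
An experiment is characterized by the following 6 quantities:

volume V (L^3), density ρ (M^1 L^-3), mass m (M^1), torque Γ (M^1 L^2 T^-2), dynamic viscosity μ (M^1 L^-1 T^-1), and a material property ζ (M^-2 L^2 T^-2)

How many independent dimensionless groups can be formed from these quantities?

There are 6 variables and 3 base dimensions (M, L, T).
The dimension matrix has rank 3.
Independent dimensionless groups: 6 − 3 = 3.

3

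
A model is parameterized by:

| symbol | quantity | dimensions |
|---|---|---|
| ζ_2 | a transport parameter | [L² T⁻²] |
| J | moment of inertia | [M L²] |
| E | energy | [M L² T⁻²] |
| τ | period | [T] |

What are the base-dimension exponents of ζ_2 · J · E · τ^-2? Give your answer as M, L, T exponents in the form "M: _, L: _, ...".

Collect each base-dimension exponent across the product:
  M: (0) + (1) + (1) − 2·(0) = 2
  L: (2) + (2) + (2) − 2·(0) = 6
  T: (-2) + (0) + (-2) − 2·(1) = -6
So the dimensions are [M² L⁶ T⁻⁶].

M: 2, L: 6, T: -6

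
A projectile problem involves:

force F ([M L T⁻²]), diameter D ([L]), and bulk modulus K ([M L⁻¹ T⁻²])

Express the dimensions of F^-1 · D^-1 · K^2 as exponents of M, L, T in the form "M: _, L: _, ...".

Collect each base-dimension exponent across the product:
  M: −(1) − (0) + 2·(1) = 1
  L: −(1) − (1) + 2·(-1) = -4
  T: −(-2) − (0) + 2·(-2) = -2
So the dimensions are [M L⁻⁴ T⁻²].

M: 1, L: -4, T: -2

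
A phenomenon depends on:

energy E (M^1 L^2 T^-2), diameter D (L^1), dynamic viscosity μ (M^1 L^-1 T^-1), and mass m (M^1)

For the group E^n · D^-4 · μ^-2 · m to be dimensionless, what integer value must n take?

Balance the M exponent: (1)·n from E, plus −4·(0) − 2·(1) + (1) = -1 from the rest, must sum to zero.
n − 1 = 0, so n = 1.

1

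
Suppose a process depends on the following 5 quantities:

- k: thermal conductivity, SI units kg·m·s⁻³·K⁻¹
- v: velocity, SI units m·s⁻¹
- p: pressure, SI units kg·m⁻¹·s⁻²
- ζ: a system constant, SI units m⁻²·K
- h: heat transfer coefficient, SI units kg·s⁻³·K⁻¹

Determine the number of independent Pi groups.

1

There are 5 variables and 4 base dimensions (M, L, T, Θ).
The dimension matrix has rank 4.
Independent dimensionless groups: 5 − 4 = 1.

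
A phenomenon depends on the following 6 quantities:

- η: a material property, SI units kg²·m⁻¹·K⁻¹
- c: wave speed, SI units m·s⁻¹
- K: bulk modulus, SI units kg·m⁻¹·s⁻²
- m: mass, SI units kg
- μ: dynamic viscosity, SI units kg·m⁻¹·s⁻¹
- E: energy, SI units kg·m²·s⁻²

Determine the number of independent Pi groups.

There are 6 variables and 4 base dimensions (M, L, T, Θ).
The dimension matrix has rank 4.
Independent dimensionless groups: 6 − 4 = 2.

2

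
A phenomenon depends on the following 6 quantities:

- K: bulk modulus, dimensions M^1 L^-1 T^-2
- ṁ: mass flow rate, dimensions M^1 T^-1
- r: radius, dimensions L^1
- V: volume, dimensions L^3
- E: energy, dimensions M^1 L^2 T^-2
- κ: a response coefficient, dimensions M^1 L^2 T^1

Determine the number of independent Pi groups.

3

There are 6 variables and 3 base dimensions (M, L, T).
The dimension matrix has rank 3.
Independent dimensionless groups: 6 − 3 = 3.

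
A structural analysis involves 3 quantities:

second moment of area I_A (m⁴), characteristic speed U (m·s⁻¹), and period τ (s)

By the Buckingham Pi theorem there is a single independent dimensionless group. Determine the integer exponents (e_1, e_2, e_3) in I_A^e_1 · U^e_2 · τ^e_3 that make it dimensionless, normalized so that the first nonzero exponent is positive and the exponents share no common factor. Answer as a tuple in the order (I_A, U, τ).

L: e_1·(4) + e_2·(1) + e_3·(0) = 0
T: e_1·(0) + e_2·(-1) + e_3·(1) = 0
Solving this homogeneous linear system for the smallest-integer solution (first nonzero entry positive) gives (1, -4, -4).

(1, -4, -4)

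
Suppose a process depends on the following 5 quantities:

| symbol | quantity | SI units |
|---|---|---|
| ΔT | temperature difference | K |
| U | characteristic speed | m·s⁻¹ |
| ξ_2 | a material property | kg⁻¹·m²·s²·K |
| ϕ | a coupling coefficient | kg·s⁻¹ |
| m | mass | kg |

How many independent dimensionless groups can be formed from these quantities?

1

There are 5 variables and 4 base dimensions (M, L, T, Θ).
The dimension matrix has rank 4.
Independent dimensionless groups: 5 − 4 = 1.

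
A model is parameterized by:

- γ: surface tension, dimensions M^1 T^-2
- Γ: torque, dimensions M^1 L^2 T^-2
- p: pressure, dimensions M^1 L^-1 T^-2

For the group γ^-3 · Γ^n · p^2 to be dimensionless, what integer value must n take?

Balance the M exponent: (1)·n from Γ, plus −3·(1) + 2·(1) = -1 from the rest, must sum to zero.
n − 1 = 0, so n = 1.

1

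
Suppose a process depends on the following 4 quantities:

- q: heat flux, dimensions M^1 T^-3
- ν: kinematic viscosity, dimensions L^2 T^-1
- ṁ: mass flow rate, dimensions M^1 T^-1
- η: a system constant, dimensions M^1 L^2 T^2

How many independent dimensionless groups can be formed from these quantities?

1

There are 4 variables and 3 base dimensions (M, L, T).
The dimension matrix has rank 3.
Independent dimensionless groups: 4 − 3 = 1.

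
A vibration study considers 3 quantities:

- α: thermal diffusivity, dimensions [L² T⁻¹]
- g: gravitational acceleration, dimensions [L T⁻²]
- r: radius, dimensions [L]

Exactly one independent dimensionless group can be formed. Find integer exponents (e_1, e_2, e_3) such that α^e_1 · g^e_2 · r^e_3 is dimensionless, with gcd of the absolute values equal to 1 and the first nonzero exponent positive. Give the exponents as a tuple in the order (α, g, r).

L: e_1·(2) + e_2·(1) + e_3·(1) = 0
T: e_1·(-1) + e_2·(-2) + e_3·(0) = 0
Solving this homogeneous linear system for the smallest-integer solution (first nonzero entry positive) gives (2, -1, -3).

(2, -1, -3)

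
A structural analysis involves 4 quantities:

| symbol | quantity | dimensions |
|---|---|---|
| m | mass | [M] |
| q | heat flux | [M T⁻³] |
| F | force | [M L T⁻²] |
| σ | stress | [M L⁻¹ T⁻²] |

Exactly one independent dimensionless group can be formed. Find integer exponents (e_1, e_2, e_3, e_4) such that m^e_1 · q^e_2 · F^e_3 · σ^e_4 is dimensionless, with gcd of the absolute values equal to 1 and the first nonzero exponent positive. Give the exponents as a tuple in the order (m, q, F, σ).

(2, 4, -3, -3)

M: e_1·(1) + e_2·(1) + e_3·(1) + e_4·(1) = 0
L: e_1·(0) + e_2·(0) + e_3·(1) + e_4·(-1) = 0
T: e_1·(0) + e_2·(-3) + e_3·(-2) + e_4·(-2) = 0
Solving this homogeneous linear system for the smallest-integer solution (first nonzero entry positive) gives (2, 4, -3, -3).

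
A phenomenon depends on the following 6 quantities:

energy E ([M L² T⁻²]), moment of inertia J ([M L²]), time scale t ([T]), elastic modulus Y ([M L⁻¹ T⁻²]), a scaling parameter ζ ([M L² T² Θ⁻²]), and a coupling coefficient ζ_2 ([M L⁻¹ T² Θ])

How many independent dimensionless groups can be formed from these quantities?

2

There are 6 variables and 4 base dimensions (M, L, T, Θ).
The dimension matrix has rank 4.
Independent dimensionless groups: 6 − 4 = 2.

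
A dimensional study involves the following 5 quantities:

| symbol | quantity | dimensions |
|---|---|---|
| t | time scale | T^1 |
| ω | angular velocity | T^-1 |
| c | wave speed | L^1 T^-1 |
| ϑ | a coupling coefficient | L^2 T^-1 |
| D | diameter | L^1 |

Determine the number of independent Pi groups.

3

There are 5 variables and 2 base dimensions (L, T).
The dimension matrix has rank 2.
Independent dimensionless groups: 5 − 2 = 3.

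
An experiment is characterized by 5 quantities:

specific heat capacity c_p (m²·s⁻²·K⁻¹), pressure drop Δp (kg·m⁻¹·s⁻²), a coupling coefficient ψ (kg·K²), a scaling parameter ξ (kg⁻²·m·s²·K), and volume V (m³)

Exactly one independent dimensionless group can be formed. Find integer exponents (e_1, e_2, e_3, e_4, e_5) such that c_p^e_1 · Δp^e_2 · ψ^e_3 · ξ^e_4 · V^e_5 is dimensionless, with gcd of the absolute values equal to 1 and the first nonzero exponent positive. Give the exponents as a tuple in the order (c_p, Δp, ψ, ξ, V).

(3, -4, 2, -1, -3)

M: e_1·(0) + e_2·(1) + e_3·(1) + e_4·(-2) + e_5·(0) = 0
L: e_1·(2) + e_2·(-1) + e_3·(0) + e_4·(1) + e_5·(3) = 0
T: e_1·(-2) + e_2·(-2) + e_3·(0) + e_4·(2) + e_5·(0) = 0
Θ: e_1·(-1) + e_2·(0) + e_3·(2) + e_4·(1) + e_5·(0) = 0
Solving this homogeneous linear system for the smallest-integer solution (first nonzero entry positive) gives (3, -4, 2, -1, -3).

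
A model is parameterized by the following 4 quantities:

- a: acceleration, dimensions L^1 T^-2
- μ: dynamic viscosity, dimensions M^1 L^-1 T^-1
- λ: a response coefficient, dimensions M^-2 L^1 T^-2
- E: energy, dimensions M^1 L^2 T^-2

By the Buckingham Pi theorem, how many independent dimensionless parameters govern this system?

There are 4 variables and 3 base dimensions (M, L, T).
The dimension matrix has rank 3.
Independent dimensionless groups: 4 − 3 = 1.

1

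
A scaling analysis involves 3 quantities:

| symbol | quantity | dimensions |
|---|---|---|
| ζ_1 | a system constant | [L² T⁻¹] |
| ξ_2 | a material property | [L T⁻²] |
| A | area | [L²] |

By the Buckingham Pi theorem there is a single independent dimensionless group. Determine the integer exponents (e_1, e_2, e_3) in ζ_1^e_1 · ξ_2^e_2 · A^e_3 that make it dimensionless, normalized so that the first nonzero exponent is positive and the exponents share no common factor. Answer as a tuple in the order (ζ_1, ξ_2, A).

L: e_1·(2) + e_2·(1) + e_3·(2) = 0
T: e_1·(-1) + e_2·(-2) + e_3·(0) = 0
Solving this homogeneous linear system for the smallest-integer solution (first nonzero entry positive) gives (4, -2, -3).

(4, -2, -3)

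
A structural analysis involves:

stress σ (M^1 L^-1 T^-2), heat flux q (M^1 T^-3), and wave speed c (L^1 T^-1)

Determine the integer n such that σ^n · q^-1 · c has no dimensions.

1

Balance the M exponent: (1)·n from σ, plus −(1) + (0) = -1 from the rest, must sum to zero.
n − 1 = 0, so n = 1.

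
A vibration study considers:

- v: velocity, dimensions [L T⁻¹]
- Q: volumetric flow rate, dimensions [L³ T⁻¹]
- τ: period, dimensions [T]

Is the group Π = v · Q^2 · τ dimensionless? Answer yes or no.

no

Sum the exponent of each base dimension across the product:
  L: [v]_L + 2·[Q]_L + [τ]_L = (1) + 2·(3) + (0) = 7
  T: [v]_T + 2·[Q]_T + [τ]_T = (-1) + 2·(-1) + (1) = -2
Net dimensions [L⁷ T⁻²] ≠ [1] — not dimensionless.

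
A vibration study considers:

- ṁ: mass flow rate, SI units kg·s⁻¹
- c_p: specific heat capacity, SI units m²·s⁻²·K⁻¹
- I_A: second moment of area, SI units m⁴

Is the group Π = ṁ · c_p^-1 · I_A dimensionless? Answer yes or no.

no

Sum the exponent of each base dimension across the product:
  M: [ṁ]_M − [c_p]_M + [I_A]_M = (1) − (0) + (0) = 1
  L: [ṁ]_L − [c_p]_L + [I_A]_L = (0) − (2) + (4) = 2
  T: [ṁ]_T − [c_p]_T + [I_A]_T = (-1) − (-2) + (0) = 1
  Θ: [ṁ]_Θ − [c_p]_Θ + [I_A]_Θ = (0) − (-1) + (0) = 1
Net dimensions [M L² T Θ] ≠ [1] — not dimensionless.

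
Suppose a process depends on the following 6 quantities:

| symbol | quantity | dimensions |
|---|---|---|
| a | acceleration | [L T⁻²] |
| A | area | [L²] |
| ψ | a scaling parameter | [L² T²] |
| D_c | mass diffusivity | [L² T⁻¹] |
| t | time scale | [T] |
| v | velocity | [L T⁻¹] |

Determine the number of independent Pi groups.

4

There are 6 variables and 2 base dimensions (L, T).
The dimension matrix has rank 2.
Independent dimensionless groups: 6 − 2 = 4.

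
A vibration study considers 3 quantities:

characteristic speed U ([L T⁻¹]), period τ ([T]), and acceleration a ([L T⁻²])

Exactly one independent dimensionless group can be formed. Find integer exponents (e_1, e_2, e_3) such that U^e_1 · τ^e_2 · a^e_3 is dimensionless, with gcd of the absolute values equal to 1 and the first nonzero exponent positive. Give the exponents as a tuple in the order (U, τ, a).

(1, -1, -1)

L: e_1·(1) + e_2·(0) + e_3·(1) = 0
T: e_1·(-1) + e_2·(1) + e_3·(-2) = 0
Solving this homogeneous linear system for the smallest-integer solution (first nonzero entry positive) gives (1, -1, -1).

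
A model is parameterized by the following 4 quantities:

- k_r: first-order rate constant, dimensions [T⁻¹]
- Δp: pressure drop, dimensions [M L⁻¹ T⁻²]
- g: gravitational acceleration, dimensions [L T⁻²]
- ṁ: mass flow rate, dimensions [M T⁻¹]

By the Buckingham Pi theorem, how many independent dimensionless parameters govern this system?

There are 4 variables and 3 base dimensions (M, L, T).
The dimension matrix has rank 3.
Independent dimensionless groups: 4 − 3 = 1.

1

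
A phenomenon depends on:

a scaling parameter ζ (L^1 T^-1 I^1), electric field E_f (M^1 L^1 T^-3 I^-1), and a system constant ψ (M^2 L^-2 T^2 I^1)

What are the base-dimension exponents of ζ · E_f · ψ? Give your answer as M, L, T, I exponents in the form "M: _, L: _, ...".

Collect each base-dimension exponent across the product:
  M: (0) + (1) + (2) = 3
  L: (1) + (1) + (-2) = 0
  T: (-1) + (-3) + (2) = -2
  I: (1) + (-1) + (1) = 1
So the dimensions are [M³ T⁻² I].

M: 3, L: 0, T: -2, I: 1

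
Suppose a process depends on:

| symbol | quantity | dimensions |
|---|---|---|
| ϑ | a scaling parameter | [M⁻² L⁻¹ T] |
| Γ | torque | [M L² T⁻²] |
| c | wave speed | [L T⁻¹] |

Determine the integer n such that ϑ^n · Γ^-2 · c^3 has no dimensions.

-1

Balance the M exponent: (-2)·n from ϑ, plus −2·(1) + 3·(0) = -2 from the rest, must sum to zero.
-2n − 2 = 0, so n = -1.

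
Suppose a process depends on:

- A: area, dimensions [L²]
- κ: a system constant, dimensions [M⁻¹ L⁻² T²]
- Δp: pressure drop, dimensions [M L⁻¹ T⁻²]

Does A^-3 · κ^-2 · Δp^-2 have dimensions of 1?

yes

Sum the exponent of each base dimension across the product:
  M: −3·[A]_M − 2·[κ]_M − 2·[Δp]_M = −3·(0) − 2·(-1) − 2·(1) = 0
  L: −3·[A]_L − 2·[κ]_L − 2·[Δp]_L = −3·(2) − 2·(-2) − 2·(-1) = 0
  T: −3·[A]_T − 2·[κ]_T − 2·[Δp]_T = −3·(0) − 2·(2) − 2·(-2) = 0
All base exponents vanish — dimensionless.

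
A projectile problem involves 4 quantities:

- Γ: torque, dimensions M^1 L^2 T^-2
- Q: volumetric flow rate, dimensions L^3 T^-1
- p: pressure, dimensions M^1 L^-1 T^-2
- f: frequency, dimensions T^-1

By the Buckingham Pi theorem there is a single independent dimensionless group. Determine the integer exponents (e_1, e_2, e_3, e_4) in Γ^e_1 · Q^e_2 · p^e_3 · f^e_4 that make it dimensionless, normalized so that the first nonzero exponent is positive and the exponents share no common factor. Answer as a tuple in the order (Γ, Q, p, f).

(1, -1, -1, 1)

M: e_1·(1) + e_2·(0) + e_3·(1) + e_4·(0) = 0
L: e_1·(2) + e_2·(3) + e_3·(-1) + e_4·(0) = 0
T: e_1·(-2) + e_2·(-1) + e_3·(-2) + e_4·(-1) = 0
Solving this homogeneous linear system for the smallest-integer solution (first nonzero entry positive) gives (1, -1, -1, 1).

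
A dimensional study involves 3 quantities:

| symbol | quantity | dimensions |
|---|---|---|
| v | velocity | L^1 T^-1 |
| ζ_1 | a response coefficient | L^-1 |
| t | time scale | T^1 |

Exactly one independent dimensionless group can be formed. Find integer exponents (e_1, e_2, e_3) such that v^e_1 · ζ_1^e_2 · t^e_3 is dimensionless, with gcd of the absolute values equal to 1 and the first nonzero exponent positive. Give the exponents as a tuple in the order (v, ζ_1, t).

L: e_1·(1) + e_2·(-1) + e_3·(0) = 0
T: e_1·(-1) + e_2·(0) + e_3·(1) = 0
Solving this homogeneous linear system for the smallest-integer solution (first nonzero entry positive) gives (1, 1, 1).

(1, 1, 1)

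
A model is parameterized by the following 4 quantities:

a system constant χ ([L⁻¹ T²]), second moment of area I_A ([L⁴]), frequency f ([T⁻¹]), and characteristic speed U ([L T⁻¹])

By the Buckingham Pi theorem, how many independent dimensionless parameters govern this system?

There are 4 variables and 2 base dimensions (L, T).
The dimension matrix has rank 2.
Independent dimensionless groups: 4 − 2 = 2.

2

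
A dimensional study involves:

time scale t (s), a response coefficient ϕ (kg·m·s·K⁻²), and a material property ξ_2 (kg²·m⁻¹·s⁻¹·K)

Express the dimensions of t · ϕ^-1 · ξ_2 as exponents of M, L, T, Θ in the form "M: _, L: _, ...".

Collect each base-dimension exponent across the product:
  M: (0) − (1) + (2) = 1
  L: (0) − (1) + (-1) = -2
  T: (1) − (1) + (-1) = -1
  Θ: (0) − (-2) + (1) = 3
So the dimensions are [M L⁻² T⁻¹ Θ³].

M: 1, L: -2, T: -1, Θ: 3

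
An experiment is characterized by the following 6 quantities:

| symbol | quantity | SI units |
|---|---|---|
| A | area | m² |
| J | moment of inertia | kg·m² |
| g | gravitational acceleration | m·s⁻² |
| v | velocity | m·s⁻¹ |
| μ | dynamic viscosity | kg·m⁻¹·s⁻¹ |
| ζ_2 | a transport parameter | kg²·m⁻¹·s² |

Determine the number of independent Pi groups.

3

There are 6 variables and 3 base dimensions (M, L, T).
The dimension matrix has rank 3.
Independent dimensionless groups: 6 − 3 = 3.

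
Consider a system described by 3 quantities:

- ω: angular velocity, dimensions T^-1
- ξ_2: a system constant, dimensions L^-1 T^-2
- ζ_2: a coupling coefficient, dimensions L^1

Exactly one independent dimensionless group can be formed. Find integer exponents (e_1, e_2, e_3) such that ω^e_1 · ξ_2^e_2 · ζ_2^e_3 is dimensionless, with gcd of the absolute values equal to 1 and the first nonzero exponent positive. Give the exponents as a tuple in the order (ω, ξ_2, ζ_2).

(2, -1, -1)

L: e_1·(0) + e_2·(-1) + e_3·(1) = 0
T: e_1·(-1) + e_2·(-2) + e_3·(0) = 0
Solving this homogeneous linear system for the smallest-integer solution (first nonzero entry positive) gives (2, -1, -1).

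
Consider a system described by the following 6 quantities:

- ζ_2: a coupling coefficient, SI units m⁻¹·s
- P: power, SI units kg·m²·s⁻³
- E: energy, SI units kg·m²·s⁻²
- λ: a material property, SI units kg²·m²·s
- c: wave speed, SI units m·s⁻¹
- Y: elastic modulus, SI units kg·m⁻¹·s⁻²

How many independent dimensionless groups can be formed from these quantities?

There are 6 variables and 3 base dimensions (M, L, T).
The dimension matrix has rank 3.
Independent dimensionless groups: 6 − 3 = 3.

3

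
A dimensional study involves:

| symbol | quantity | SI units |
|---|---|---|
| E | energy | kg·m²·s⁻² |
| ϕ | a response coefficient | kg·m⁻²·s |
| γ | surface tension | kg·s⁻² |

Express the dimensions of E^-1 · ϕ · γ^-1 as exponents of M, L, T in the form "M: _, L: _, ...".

Collect each base-dimension exponent across the product:
  M: −(1) + (1) − (1) = -1
  L: −(2) + (-2) − (0) = -4
  T: −(-2) + (1) − (-2) = 5
So the dimensions are [M⁻¹ L⁻⁴ T⁵].

M: -1, L: -4, T: 5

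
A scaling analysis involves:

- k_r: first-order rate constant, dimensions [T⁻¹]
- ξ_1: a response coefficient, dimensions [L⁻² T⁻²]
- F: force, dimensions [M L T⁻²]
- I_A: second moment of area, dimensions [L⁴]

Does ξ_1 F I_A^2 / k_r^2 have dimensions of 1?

Sum the exponent of each base dimension across the product:
  M: −2·[k_r]_M + [ξ_1]_M + [F]_M + 2·[I_A]_M = −2·(0) + (0) + (1) + 2·(0) = 1
  L: −2·[k_r]_L + [ξ_1]_L + [F]_L + 2·[I_A]_L = −2·(0) + (-2) + (1) + 2·(4) = 7
  T: −2·[k_r]_T + [ξ_1]_T + [F]_T + 2·[I_A]_T = −2·(-1) + (-2) + (-2) + 2·(0) = -2
Net dimensions [M L⁷ T⁻²] ≠ [1] — not dimensionless.

no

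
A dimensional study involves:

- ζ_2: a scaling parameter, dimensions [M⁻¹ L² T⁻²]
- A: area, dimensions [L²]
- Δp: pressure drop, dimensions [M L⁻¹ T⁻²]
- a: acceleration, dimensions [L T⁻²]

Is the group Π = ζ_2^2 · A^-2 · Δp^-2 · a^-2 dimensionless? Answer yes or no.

Sum the exponent of each base dimension across the product:
  M: 2·[ζ_2]_M − 2·[A]_M − 2·[Δp]_M − 2·[a]_M = 2·(-1) − 2·(0) − 2·(1) − 2·(0) = -4
  L: 2·[ζ_2]_L − 2·[A]_L − 2·[Δp]_L − 2·[a]_L = 2·(2) − 2·(2) − 2·(-1) − 2·(1) = 0
  T: 2·[ζ_2]_T − 2·[A]_T − 2·[Δp]_T − 2·[a]_T = 2·(-2) − 2·(0) − 2·(-2) − 2·(-2) = 4
Net dimensions [M⁻⁴ T⁴] ≠ [1] — not dimensionless.

no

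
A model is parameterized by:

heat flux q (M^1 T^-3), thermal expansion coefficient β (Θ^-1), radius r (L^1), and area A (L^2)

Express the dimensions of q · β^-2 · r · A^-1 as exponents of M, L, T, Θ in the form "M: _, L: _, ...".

Collect each base-dimension exponent across the product:
  M: (1) − 2·(0) + (0) − (0) = 1
  L: (0) − 2·(0) + (1) − (2) = -1
  T: (-3) − 2·(0) + (0) − (0) = -3
  Θ: (0) − 2·(-1) + (0) − (0) = 2
So the dimensions are [M L⁻¹ T⁻³ Θ²].

M: 1, L: -1, T: -3, Θ: 2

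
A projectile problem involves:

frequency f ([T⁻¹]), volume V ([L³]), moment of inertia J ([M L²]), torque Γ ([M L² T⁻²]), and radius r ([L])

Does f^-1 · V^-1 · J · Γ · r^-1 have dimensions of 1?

no

Sum the exponent of each base dimension across the product:
  M: −[f]_M − [V]_M + [J]_M + [Γ]_M − [r]_M = −(0) − (0) + (1) + (1) − (0) = 2
  L: −[f]_L − [V]_L + [J]_L + [Γ]_L − [r]_L = −(0) − (3) + (2) + (2) − (1) = 0
  T: −[f]_T − [V]_T + [J]_T + [Γ]_T − [r]_T = −(-1) − (0) + (0) + (-2) − (0) = -1
Net dimensions [M² T⁻¹] ≠ [1] — not dimensionless.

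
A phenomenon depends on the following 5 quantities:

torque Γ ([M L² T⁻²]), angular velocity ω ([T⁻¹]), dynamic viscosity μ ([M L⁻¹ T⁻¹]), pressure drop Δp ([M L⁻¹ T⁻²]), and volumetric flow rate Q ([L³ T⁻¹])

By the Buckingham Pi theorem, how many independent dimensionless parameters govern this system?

2

There are 5 variables and 3 base dimensions (M, L, T).
The dimension matrix has rank 3.
Independent dimensionless groups: 5 − 3 = 2.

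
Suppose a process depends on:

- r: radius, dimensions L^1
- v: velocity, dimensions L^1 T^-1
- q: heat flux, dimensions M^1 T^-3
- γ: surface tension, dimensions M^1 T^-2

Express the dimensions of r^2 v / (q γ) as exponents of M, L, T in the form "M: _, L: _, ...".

Collect each base-dimension exponent across the product:
  M: 2·(0) + (0) − (1) − (1) = -2
  L: 2·(1) + (1) − (0) − (0) = 3
  T: 2·(0) + (-1) − (-3) − (-2) = 4
So the dimensions are [M⁻² L³ T⁴].

M: -2, L: 3, T: 4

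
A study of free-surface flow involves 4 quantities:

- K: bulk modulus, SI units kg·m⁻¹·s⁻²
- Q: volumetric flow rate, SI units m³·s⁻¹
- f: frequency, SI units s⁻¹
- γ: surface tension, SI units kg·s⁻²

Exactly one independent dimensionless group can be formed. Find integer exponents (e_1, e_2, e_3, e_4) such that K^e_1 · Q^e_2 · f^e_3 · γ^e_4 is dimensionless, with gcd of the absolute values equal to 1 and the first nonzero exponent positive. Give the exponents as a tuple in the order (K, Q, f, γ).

(3, 1, -1, -3)

M: e_1·(1) + e_2·(0) + e_3·(0) + e_4·(1) = 0
L: e_1·(-1) + e_2·(3) + e_3·(0) + e_4·(0) = 0
T: e_1·(-2) + e_2·(-1) + e_3·(-1) + e_4·(-2) = 0
Solving this homogeneous linear system for the smallest-integer solution (first nonzero entry positive) gives (3, 1, -1, -3).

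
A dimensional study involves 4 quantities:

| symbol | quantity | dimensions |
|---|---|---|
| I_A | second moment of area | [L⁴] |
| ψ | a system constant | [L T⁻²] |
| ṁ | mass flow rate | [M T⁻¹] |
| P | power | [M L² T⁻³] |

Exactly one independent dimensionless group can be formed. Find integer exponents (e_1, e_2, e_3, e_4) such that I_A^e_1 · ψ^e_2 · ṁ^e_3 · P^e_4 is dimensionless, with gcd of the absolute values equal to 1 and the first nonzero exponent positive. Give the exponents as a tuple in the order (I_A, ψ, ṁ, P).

M: e_1·(0) + e_2·(0) + e_3·(1) + e_4·(1) = 0
L: e_1·(4) + e_2·(1) + e_3·(0) + e_4·(2) = 0
T: e_1·(0) + e_2·(-2) + e_3·(-1) + e_4·(-3) = 0
Solving this homogeneous linear system for the smallest-integer solution (first nonzero entry positive) gives (1, 4, 4, -4).

(1, 4, 4, -4)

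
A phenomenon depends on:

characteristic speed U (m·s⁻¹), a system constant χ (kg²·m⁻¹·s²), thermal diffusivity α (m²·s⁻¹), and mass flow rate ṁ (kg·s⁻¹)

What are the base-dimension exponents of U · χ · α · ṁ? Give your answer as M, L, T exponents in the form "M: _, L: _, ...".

Collect each base-dimension exponent across the product:
  M: (0) + (2) + (0) + (1) = 3
  L: (1) + (-1) + (2) + (0) = 2
  T: (-1) + (2) + (-1) + (-1) = -1
So the dimensions are [M³ L² T⁻¹].

M: 3, L: 2, T: -1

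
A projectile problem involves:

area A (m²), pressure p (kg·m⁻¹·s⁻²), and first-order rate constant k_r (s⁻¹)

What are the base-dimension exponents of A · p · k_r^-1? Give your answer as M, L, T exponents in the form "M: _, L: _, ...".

M: 1, L: 1, T: -1

Collect each base-dimension exponent across the product:
  M: (0) + (1) − (0) = 1
  L: (2) + (-1) − (0) = 1
  T: (0) + (-2) − (-1) = -1
So the dimensions are [M L T⁻¹].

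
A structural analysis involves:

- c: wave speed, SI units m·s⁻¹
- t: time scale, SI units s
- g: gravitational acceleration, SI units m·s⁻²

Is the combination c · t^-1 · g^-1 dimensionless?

Sum the exponent of each base dimension across the product:
  L: [c]_L − [t]_L − [g]_L = (1) − (0) − (1) = 0
  T: [c]_T − [t]_T − [g]_T = (-1) − (1) − (-2) = 0
All base exponents vanish — dimensionless.

yes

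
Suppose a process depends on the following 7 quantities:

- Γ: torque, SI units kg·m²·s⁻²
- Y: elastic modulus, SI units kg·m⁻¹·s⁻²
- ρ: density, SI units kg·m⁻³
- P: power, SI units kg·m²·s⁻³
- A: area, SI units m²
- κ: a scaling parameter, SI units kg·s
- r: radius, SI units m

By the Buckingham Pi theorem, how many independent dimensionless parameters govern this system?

There are 7 variables and 3 base dimensions (M, L, T).
The dimension matrix has rank 3.
Independent dimensionless groups: 7 − 3 = 4.

4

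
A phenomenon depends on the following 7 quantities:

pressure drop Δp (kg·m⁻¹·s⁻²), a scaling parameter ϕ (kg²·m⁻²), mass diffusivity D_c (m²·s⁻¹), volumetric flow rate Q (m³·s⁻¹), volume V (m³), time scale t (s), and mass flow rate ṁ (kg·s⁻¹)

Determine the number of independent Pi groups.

There are 7 variables and 3 base dimensions (M, L, T).
The dimension matrix has rank 3.
Independent dimensionless groups: 7 − 3 = 4.

4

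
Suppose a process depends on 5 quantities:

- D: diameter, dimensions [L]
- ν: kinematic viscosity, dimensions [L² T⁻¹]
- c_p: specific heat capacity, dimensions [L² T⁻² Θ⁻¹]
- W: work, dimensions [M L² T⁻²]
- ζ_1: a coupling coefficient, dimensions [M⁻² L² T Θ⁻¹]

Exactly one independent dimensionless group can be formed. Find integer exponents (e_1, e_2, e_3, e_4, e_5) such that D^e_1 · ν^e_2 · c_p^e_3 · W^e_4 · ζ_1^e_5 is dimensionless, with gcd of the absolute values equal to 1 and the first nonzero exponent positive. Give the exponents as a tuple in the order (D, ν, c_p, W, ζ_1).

(2, 1, 1, -2, -1)

M: e_1·(0) + e_2·(0) + e_3·(0) + e_4·(1) + e_5·(-2) = 0
L: e_1·(1) + e_2·(2) + e_3·(2) + e_4·(2) + e_5·(2) = 0
T: e_1·(0) + e_2·(-1) + e_3·(-2) + e_4·(-2) + e_5·(1) = 0
Θ: e_1·(0) + e_2·(0) + e_3·(-1) + e_4·(0) + e_5·(-1) = 0
Solving this homogeneous linear system for the smallest-integer solution (first nonzero entry positive) gives (2, 1, 1, -2, -1).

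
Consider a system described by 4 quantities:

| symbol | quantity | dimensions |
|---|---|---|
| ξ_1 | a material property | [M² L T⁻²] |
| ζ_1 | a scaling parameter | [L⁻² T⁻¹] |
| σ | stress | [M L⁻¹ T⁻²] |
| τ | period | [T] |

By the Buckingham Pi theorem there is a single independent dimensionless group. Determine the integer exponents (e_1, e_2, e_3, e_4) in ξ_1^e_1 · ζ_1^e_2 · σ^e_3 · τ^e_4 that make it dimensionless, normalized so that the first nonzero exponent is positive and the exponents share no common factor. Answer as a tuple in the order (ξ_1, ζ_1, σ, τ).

M: e_1·(2) + e_2·(0) + e_3·(1) + e_4·(0) = 0
L: e_1·(1) + e_2·(-2) + e_3·(-1) + e_4·(0) = 0
T: e_1·(-2) + e_2·(-1) + e_3·(-2) + e_4·(1) = 0
Solving this homogeneous linear system for the smallest-integer solution (first nonzero entry positive) gives (2, 3, -4, -1).

(2, 3, -4, -1)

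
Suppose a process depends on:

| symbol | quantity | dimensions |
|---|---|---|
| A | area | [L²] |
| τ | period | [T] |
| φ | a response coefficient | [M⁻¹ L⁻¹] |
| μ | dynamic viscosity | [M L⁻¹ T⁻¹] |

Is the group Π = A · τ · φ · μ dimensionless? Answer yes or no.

yes

Sum the exponent of each base dimension across the product:
  M: [A]_M + [τ]_M + [φ]_M + [μ]_M = (0) + (0) + (-1) + (1) = 0
  L: [A]_L + [τ]_L + [φ]_L + [μ]_L = (2) + (0) + (-1) + (-1) = 0
  T: [A]_T + [τ]_T + [φ]_T + [μ]_T = (0) + (1) + (0) + (-1) = 0
All base exponents vanish — dimensionless.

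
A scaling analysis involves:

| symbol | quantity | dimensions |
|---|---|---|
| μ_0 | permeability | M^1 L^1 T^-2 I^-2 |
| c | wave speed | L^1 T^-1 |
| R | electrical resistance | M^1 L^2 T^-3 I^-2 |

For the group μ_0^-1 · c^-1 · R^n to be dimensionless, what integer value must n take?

1

Balance the M exponent: (1)·n from R, plus −(1) − (0) = -1 from the rest, must sum to zero.
n − 1 = 0, so n = 1.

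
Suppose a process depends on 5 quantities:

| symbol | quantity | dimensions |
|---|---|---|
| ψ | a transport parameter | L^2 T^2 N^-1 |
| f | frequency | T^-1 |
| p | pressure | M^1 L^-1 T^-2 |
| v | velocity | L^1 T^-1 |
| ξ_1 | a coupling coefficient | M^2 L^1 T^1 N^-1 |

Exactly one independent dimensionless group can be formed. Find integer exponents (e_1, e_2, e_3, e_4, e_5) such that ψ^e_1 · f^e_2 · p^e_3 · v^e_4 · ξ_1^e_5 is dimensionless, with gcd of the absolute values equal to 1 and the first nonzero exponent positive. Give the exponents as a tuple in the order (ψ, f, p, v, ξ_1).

(1, -4, 2, 1, -1)

M: e_1·(0) + e_2·(0) + e_3·(1) + e_4·(0) + e_5·(2) = 0
L: e_1·(2) + e_2·(0) + e_3·(-1) + e_4·(1) + e_5·(1) = 0
T: e_1·(2) + e_2·(-1) + e_3·(-2) + e_4·(-1) + e_5·(1) = 0
N: e_1·(-1) + e_2·(0) + e_3·(0) + e_4·(0) + e_5·(-1) = 0
Solving this homogeneous linear system for the smallest-integer solution (first nonzero entry positive) gives (1, -4, 2, 1, -1).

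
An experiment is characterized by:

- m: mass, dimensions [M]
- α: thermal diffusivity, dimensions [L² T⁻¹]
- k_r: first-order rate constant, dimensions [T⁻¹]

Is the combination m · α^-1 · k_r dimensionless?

Sum the exponent of each base dimension across the product:
  M: [m]_M − [α]_M + [k_r]_M = (1) − (0) + (0) = 1
  L: [m]_L − [α]_L + [k_r]_L = (0) − (2) + (0) = -2
  T: [m]_T − [α]_T + [k_r]_T = (0) − (-1) + (-1) = 0
Net dimensions [M L⁻²] ≠ [1] — not dimensionless.

no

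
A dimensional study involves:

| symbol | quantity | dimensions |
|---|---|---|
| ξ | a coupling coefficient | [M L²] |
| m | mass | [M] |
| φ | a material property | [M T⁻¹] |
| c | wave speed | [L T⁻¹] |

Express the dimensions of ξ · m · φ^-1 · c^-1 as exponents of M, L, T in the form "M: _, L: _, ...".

M: 1, L: 1, T: 2

Collect each base-dimension exponent across the product:
  M: (1) + (1) − (1) − (0) = 1
  L: (2) + (0) − (0) − (1) = 1
  T: (0) + (0) − (-1) − (-1) = 2
So the dimensions are [M L T²].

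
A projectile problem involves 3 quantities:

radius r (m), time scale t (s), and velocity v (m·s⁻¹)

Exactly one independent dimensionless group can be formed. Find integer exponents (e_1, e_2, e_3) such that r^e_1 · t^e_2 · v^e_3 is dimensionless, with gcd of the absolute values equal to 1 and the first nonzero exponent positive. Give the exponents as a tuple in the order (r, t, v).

(1, -1, -1)

L: e_1·(1) + e_2·(0) + e_3·(1) = 0
T: e_1·(0) + e_2·(1) + e_3·(-1) = 0
Solving this homogeneous linear system for the smallest-integer solution (first nonzero entry positive) gives (1, -1, -1).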